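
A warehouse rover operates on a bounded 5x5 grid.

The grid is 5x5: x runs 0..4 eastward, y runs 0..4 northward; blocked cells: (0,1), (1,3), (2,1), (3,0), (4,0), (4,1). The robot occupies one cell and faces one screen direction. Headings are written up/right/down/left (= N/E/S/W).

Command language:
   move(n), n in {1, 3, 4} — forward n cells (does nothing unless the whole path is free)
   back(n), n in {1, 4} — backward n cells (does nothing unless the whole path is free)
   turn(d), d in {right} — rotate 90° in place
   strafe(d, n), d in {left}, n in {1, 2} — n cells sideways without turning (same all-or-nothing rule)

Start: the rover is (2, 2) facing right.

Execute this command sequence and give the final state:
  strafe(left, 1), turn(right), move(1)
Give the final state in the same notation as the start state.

start: (2, 2) facing right
t=1 strafe(left, 1) ⇒ (2, 3) facing right
t=2 turn(right) ⇒ (2, 3) facing down
t=3 move(1) ⇒ (2, 2) facing down

(2, 2) facing down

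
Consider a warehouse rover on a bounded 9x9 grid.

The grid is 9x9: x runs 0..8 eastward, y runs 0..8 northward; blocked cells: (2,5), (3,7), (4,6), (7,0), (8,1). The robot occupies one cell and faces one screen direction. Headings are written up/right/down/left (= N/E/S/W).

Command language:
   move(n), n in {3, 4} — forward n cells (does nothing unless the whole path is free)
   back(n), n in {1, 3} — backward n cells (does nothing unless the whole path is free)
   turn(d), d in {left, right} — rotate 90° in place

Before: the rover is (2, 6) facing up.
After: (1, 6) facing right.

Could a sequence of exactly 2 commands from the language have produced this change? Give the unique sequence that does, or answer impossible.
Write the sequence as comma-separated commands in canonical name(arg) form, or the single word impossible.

key: running back(1) before turn(right) would end elsewhere — order is forced
t0: (2, 6) facing up
step 1 (turn(right)): (2, 6) facing right
step 2 (back(1)): (1, 6) facing right
no rival 2-sequence matches.

turn(right), back(1)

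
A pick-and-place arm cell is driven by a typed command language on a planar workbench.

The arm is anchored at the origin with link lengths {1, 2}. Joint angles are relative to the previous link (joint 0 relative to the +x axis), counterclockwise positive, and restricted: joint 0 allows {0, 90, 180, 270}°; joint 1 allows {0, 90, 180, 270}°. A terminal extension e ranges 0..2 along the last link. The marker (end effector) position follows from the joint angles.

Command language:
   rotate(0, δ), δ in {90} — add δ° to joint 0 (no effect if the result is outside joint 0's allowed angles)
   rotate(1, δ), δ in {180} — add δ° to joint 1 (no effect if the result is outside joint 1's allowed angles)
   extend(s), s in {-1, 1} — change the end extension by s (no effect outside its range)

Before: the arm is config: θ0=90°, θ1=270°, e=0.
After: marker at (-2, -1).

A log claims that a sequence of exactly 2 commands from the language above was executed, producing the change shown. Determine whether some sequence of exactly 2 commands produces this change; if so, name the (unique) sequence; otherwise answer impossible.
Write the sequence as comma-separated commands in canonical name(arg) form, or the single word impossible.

rotate(0, 90), rotate(0, 90)

begin: config: θ0=90°, θ1=270°, e=0
1. rotate(0, 90) → config: θ0=180°, θ1=270°, e=0
2. rotate(0, 90) → config: θ0=270°, θ1=270°, e=0
all 16 alternatives checked — unique.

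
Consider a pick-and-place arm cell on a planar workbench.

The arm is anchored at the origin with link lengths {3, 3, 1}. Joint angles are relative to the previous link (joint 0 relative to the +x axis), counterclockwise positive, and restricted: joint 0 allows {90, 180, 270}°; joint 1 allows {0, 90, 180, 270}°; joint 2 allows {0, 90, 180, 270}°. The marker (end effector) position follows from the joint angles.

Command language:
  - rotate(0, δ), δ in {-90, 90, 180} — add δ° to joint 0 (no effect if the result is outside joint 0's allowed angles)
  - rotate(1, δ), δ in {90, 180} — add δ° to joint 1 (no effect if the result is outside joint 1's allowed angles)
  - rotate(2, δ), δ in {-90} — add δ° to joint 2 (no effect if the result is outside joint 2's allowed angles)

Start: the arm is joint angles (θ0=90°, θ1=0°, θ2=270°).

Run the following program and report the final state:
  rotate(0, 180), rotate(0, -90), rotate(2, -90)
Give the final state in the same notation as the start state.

from: joint angles (θ0=90°, θ1=0°, θ2=270°)
t=1 rotate(0, 180) ⇒ joint angles (θ0=270°, θ1=0°, θ2=270°)
t=2 rotate(0, -90) ⇒ joint angles (θ0=180°, θ1=0°, θ2=270°)
t=3 rotate(2, -90) ⇒ joint angles (θ0=180°, θ1=0°, θ2=180°)

joint angles (θ0=180°, θ1=0°, θ2=180°)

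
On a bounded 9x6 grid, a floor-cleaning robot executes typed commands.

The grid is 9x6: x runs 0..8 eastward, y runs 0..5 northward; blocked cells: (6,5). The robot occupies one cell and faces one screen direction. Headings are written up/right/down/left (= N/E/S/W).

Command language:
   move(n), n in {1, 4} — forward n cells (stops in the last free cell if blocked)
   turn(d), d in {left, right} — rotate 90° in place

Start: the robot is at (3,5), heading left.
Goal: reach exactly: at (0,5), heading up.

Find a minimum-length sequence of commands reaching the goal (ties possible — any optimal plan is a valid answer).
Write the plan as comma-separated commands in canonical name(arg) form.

move(4), turn(right)

from: at (3,5), heading left
[1] after move(4): at (0,5), heading left
[2] after turn(right): at (0,5), heading up
no 1-step plan works, so 2 is optimal.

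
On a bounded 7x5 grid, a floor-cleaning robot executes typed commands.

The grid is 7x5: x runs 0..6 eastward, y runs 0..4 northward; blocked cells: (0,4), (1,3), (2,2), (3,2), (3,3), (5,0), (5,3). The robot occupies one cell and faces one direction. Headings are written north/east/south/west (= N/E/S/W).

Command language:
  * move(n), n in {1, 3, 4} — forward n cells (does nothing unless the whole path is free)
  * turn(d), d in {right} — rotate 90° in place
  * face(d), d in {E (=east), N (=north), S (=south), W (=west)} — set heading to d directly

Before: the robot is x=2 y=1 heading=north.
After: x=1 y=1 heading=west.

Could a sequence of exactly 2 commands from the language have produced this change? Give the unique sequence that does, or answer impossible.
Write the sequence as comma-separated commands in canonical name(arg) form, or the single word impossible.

key: order matters: swapping face(W) and move(1) lands elsewhere
t0: x=2 y=1 heading=north
t=1 face(W) ⇒ x=2 y=1 heading=west
t=2 move(1) ⇒ x=1 y=1 heading=west
no other 2-command option fits: unique.

face(W), move(1)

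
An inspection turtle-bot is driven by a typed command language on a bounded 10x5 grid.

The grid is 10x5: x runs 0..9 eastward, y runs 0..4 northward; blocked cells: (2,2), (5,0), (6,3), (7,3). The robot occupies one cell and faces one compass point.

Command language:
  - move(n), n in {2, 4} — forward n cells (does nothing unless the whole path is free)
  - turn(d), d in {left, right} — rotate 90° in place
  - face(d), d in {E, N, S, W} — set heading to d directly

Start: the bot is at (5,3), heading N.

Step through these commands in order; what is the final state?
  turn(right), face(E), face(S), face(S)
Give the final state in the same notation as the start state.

initial: at (5,3), heading N
t=1 turn(right) ⇒ at (5,3), heading E
t=2 face(E) ⇒ at (5,3), heading E
t=3 face(S) ⇒ at (5,3), heading S
t=4 face(S) ⇒ at (5,3), heading S

at (5,3), heading S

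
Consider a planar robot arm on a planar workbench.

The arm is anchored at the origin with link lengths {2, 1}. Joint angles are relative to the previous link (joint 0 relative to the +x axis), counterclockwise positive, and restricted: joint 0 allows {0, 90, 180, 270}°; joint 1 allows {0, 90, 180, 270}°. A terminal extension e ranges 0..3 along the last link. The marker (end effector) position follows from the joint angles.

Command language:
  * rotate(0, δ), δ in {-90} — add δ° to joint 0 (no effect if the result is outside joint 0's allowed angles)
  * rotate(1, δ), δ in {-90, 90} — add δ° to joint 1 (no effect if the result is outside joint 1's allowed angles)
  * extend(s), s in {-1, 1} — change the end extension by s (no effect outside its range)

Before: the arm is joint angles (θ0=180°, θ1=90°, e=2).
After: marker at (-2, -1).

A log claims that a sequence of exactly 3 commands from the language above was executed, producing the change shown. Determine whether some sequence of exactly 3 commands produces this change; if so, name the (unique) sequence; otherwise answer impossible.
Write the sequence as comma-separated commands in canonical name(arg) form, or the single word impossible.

extend(-1), extend(-1), extend(-1)

from: joint angles (θ0=180°, θ1=90°, e=2)
step 1 (extend(-1)): joint angles (θ0=180°, θ1=90°, e=1)
step 2 (extend(-1)): joint angles (θ0=180°, θ1=90°, e=0)
step 3 (extend(-1)): joint angles (θ0=180°, θ1=90°, e=0)
uniquely the one of 125 3-step routes that fits.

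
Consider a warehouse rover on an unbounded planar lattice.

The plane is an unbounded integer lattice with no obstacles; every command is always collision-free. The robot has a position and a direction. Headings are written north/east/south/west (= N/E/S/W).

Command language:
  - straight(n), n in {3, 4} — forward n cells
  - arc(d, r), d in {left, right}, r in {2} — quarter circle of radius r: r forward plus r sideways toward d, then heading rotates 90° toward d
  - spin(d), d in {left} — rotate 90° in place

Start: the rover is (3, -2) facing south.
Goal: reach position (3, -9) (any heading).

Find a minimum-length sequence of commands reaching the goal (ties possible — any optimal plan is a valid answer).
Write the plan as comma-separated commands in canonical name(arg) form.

initial: (3, -2) facing south
[1] after straight(4): (3, -6) facing south
[2] after straight(3): (3, -9) facing south
shorter routes all fall short; 2 is best.

straight(4), straight(3)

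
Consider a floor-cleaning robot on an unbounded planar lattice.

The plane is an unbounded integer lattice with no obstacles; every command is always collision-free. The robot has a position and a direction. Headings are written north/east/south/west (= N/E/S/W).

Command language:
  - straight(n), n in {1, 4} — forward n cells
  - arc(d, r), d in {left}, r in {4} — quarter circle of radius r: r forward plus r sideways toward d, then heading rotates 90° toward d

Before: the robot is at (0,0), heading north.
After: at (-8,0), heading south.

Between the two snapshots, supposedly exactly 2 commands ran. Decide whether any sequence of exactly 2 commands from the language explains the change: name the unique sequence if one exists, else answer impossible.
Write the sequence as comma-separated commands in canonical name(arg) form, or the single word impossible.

arc(left, 4), arc(left, 4)

key: position moved to (-8,0) AND the heading swung to S — translation plus rotation needed
from: at (0,0), heading north
step 1 (arc(left, 4)): at (-4,4), heading west
step 2 (arc(left, 4)): at (-8,0), heading south
no other 2-command option fits: unique.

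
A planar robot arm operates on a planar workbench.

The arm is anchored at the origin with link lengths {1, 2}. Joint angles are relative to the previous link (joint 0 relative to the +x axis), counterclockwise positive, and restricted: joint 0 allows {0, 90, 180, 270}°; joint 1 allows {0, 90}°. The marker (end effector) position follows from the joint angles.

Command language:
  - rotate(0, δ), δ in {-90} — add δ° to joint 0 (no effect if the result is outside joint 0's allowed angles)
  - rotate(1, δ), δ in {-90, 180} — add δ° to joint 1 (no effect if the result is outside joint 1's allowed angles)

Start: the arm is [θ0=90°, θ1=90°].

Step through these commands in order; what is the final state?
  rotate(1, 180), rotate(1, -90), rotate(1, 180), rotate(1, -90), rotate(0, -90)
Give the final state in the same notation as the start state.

[θ0=0°, θ1=0°]

from: [θ0=90°, θ1=90°]
[1] after rotate(1, 180): [θ0=90°, θ1=90°]
[2] after rotate(1, -90): [θ0=90°, θ1=0°]
[3] after rotate(1, 180): [θ0=90°, θ1=0°]
[4] after rotate(1, -90): [θ0=90°, θ1=0°]
[5] after rotate(0, -90): [θ0=0°, θ1=0°]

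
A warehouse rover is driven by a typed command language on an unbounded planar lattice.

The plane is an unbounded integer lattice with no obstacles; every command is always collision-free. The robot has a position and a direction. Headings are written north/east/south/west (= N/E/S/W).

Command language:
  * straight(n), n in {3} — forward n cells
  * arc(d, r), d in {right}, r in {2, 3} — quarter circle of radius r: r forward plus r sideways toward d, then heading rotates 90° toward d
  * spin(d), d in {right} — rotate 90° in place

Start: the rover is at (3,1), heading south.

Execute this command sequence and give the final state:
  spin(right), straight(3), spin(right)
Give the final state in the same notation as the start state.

from: at (3,1), heading south
1. spin(right) → at (3,1), heading west
2. straight(3) → at (0,1), heading west
3. spin(right) → at (0,1), heading north

at (0,1), heading north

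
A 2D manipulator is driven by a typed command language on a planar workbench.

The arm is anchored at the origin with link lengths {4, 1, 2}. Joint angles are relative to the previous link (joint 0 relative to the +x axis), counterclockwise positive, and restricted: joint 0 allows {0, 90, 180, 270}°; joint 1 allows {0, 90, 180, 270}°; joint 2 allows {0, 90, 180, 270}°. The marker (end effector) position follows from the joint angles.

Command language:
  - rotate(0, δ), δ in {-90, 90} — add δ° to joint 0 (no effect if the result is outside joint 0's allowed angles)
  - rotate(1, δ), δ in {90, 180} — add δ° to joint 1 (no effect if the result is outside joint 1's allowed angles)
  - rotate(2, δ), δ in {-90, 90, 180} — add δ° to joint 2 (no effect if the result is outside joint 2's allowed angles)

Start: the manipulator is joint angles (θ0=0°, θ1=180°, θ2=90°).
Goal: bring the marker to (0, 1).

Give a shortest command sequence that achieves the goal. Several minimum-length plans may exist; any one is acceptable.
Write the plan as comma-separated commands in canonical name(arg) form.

rotate(2, -90), rotate(0, 90)

initial: joint angles (θ0=0°, θ1=180°, θ2=90°)
1. rotate(2, -90) → joint angles (θ0=0°, θ1=180°, θ2=0°)
2. rotate(0, 90) → joint angles (θ0=90°, θ1=180°, θ2=0°)
nothing shorter than 2 reaches the goal.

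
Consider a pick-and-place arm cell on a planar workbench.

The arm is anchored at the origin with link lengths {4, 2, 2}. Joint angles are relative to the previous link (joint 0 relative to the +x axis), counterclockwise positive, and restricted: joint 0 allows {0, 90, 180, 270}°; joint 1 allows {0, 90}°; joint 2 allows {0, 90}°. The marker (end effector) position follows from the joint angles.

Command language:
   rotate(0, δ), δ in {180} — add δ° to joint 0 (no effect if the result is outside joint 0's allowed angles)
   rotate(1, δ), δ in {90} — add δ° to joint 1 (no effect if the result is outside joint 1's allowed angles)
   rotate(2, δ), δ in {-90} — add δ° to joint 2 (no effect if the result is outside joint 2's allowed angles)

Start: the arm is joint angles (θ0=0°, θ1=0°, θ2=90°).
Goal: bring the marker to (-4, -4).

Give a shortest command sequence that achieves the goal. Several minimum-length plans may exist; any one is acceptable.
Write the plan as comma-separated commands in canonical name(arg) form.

rotate(2, -90), rotate(1, 90), rotate(0, 180)

from: joint angles (θ0=0°, θ1=0°, θ2=90°)
step 1 (rotate(2, -90)): joint angles (θ0=0°, θ1=0°, θ2=0°)
step 2 (rotate(1, 90)): joint angles (θ0=0°, θ1=90°, θ2=0°)
step 3 (rotate(0, 180)): joint angles (θ0=180°, θ1=90°, θ2=0°)
shorter routes all fall short; 3 is best.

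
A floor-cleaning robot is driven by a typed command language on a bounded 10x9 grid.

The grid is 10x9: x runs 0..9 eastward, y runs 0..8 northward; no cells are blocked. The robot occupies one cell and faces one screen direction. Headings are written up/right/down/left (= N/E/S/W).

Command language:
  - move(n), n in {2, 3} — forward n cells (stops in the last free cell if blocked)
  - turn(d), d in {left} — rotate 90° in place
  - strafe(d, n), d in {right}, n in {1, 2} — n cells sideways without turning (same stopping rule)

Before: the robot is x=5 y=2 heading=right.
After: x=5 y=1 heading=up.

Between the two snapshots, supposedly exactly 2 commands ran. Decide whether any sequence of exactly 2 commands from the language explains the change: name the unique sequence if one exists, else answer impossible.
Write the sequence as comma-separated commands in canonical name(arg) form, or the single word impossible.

strafe(right, 1), turn(left)

key: order matters: swapping strafe(right, 1) and turn(left) lands elsewhere
begin: x=5 y=2 heading=right
1. strafe(right, 1) → x=5 y=1 heading=right
2. turn(left) → x=5 y=1 heading=up
uniquely the one of 25 2-step routes that fits.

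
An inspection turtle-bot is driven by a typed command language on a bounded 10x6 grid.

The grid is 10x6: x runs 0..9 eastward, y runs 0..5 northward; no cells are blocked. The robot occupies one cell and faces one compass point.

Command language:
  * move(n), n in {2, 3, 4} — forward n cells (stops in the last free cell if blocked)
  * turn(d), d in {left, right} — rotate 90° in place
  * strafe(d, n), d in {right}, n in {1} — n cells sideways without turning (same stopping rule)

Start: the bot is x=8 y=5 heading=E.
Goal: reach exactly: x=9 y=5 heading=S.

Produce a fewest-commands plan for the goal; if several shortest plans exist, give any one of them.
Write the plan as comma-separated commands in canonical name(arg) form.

start: x=8 y=5 heading=E
[1] after move(2): x=9 y=5 heading=E
[2] after turn(right): x=9 y=5 heading=S
no 1-step plan works, so 2 is optimal.

move(2), turn(right)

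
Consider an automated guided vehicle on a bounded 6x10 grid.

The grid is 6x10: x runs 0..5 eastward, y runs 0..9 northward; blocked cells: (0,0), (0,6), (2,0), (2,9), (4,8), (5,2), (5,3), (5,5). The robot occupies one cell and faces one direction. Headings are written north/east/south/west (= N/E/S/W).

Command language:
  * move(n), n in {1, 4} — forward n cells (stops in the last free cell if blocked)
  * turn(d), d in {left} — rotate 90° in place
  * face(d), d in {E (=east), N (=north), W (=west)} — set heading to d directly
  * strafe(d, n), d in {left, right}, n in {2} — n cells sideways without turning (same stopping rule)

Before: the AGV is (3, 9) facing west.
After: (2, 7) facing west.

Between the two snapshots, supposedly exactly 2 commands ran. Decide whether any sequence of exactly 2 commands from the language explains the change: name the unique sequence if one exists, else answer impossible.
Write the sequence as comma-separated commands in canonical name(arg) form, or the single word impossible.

strafe(left, 2), move(1)

key: order matters: swapping strafe(left, 2) and move(1) lands elsewhere
initial: (3, 9) facing west
1. strafe(left, 2) → (3, 7) facing west
2. move(1) → (2, 7) facing west
no other 2-command option fits: unique.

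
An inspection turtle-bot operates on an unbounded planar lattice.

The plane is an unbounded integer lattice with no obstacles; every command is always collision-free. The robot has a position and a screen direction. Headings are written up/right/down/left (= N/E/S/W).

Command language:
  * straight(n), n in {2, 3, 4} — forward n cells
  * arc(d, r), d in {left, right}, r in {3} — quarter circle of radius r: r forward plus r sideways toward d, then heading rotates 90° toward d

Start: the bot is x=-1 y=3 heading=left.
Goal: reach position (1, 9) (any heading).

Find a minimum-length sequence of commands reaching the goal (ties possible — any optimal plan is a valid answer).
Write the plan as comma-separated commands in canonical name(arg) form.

t0: x=-1 y=3 heading=left
t=1 arc(right, 3) ⇒ x=-4 y=6 heading=up
t=2 arc(right, 3) ⇒ x=-1 y=9 heading=right
t=3 straight(2) ⇒ x=1 y=9 heading=right
nothing shorter than 3 reaches the goal.

arc(right, 3), arc(right, 3), straight(2)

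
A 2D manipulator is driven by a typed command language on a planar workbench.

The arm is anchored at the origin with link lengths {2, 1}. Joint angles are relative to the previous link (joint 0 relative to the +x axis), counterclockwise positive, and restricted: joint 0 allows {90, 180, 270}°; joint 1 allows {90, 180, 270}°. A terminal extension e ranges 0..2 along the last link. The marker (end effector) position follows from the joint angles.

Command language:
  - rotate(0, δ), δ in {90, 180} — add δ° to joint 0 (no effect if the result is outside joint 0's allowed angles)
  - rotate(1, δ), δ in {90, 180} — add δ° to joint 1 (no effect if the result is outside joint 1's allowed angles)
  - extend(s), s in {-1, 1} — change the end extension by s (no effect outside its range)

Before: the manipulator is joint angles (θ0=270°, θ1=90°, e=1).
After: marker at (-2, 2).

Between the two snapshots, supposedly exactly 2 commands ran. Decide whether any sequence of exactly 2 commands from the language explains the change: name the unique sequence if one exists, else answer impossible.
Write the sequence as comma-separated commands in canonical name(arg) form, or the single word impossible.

rotate(0, 90), rotate(0, 180)

key: running rotate(0, 180) before rotate(0, 90) would end elsewhere — order is forced
t0: joint angles (θ0=270°, θ1=90°, e=1)
t=1 rotate(0, 90) ⇒ joint angles (θ0=270°, θ1=90°, e=1)
t=2 rotate(0, 180) ⇒ joint angles (θ0=90°, θ1=90°, e=1)
uniquely the one of 36 2-step routes that fits.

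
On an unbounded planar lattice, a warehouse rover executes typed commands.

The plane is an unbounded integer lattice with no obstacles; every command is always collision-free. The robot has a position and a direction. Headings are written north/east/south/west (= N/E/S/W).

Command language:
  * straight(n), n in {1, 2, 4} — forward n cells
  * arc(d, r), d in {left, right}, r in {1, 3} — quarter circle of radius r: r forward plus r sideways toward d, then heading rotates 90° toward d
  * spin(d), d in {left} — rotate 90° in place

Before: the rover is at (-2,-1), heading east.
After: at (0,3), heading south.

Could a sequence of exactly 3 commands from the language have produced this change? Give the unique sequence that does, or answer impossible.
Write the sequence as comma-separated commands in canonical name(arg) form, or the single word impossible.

arc(left, 3), arc(left, 1), spin(left)

key: order matters: swapping arc(left, 3) and spin(left) lands elsewhere
start: at (-2,-1), heading east
t=1 arc(left, 3) ⇒ at (1,2), heading north
t=2 arc(left, 1) ⇒ at (0,3), heading west
t=3 spin(left) ⇒ at (0,3), heading south
no rival 3-sequence matches.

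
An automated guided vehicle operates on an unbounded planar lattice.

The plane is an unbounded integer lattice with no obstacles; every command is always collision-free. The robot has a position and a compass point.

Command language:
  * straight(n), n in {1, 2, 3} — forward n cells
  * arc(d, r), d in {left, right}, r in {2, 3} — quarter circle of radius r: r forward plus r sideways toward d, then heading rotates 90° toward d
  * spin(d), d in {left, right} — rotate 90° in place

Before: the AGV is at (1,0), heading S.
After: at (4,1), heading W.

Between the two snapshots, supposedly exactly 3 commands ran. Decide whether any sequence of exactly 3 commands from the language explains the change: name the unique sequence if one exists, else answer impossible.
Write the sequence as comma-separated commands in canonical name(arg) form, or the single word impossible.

key: position moved to (4,1) AND the heading swung to W — translation plus rotation needed
start: at (1,0), heading S
t=1 arc(left, 3) ⇒ at (4,-3), heading E
t=2 arc(left, 2) ⇒ at (6,-1), heading N
t=3 arc(left, 2) ⇒ at (4,1), heading W
no other 3-command option fits: unique.

arc(left, 3), arc(left, 2), arc(left, 2)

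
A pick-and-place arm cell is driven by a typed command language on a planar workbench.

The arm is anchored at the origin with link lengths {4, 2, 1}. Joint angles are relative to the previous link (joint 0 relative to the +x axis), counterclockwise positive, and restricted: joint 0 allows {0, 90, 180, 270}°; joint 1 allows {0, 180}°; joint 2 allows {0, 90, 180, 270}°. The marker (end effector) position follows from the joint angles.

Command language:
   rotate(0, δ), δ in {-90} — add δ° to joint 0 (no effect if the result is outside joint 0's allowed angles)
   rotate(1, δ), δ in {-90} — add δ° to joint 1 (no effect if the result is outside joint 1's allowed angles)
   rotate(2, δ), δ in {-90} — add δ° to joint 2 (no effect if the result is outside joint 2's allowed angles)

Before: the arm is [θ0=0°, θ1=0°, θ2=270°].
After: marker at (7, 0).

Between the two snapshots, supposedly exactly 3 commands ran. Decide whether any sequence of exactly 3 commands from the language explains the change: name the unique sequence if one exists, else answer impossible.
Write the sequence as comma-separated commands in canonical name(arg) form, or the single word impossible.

initial: [θ0=0°, θ1=0°, θ2=270°]
1. rotate(2, -90) → [θ0=0°, θ1=0°, θ2=180°]
2. rotate(2, -90) → [θ0=0°, θ1=0°, θ2=90°]
3. rotate(2, -90) → [θ0=0°, θ1=0°, θ2=0°]
no rival 3-sequence matches.

rotate(2, -90), rotate(2, -90), rotate(2, -90)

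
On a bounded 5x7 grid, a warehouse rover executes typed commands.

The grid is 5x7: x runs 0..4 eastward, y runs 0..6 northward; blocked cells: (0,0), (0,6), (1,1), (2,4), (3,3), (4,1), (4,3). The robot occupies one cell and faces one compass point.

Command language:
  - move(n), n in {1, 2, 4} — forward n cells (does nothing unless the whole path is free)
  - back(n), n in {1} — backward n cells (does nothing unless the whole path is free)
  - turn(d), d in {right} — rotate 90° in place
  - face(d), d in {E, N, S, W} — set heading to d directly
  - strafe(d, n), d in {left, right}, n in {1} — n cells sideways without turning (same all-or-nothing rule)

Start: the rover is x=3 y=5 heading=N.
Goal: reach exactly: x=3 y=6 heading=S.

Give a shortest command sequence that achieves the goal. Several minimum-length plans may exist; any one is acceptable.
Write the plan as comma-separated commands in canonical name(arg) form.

move(1), face(S)

from: x=3 y=5 heading=N
[1] after move(1): x=3 y=6 heading=N
[2] after face(S): x=3 y=6 heading=S
nothing shorter than 2 reaches the goal.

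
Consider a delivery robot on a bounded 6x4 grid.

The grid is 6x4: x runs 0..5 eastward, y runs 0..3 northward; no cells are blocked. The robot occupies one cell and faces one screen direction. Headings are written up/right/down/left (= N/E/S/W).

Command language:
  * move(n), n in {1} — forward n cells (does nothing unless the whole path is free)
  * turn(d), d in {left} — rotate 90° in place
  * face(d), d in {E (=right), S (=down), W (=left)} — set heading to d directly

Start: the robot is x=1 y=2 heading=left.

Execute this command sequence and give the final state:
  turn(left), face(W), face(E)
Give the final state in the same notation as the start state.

from: x=1 y=2 heading=left
1. turn(left) → x=1 y=2 heading=down
2. face(W) → x=1 y=2 heading=left
3. face(E) → x=1 y=2 heading=right

x=1 y=2 heading=right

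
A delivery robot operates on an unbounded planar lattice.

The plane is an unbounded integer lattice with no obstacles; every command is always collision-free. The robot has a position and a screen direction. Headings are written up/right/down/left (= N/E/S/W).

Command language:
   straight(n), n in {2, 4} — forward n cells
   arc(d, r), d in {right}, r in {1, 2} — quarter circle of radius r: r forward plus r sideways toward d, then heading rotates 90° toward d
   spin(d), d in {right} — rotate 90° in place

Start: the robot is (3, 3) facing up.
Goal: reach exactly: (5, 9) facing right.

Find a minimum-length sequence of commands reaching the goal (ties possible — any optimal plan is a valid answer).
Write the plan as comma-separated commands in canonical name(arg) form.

start: (3, 3) facing up
1. straight(4) → (3, 7) facing up
2. arc(right, 2) → (5, 9) facing right
nothing shorter than 2 reaches the goal.

straight(4), arc(right, 2)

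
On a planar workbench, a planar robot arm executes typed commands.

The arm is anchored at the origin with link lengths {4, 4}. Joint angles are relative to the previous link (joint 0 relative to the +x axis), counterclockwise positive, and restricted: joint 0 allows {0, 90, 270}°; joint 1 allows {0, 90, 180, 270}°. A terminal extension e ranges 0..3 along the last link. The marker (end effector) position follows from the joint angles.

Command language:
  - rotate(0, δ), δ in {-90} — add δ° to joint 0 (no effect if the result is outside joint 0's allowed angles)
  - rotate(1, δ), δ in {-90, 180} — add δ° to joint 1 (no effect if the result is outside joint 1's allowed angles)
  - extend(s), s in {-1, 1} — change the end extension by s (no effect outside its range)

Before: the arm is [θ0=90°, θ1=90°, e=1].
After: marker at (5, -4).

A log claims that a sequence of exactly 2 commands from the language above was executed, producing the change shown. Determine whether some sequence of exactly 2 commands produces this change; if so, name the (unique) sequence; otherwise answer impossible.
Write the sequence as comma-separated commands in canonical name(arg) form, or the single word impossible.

initial: [θ0=90°, θ1=90°, e=1]
[1] after rotate(0, -90): [θ0=0°, θ1=90°, e=1]
[2] after rotate(0, -90): [θ0=270°, θ1=90°, e=1]
all 25 alternatives checked — unique.

rotate(0, -90), rotate(0, -90)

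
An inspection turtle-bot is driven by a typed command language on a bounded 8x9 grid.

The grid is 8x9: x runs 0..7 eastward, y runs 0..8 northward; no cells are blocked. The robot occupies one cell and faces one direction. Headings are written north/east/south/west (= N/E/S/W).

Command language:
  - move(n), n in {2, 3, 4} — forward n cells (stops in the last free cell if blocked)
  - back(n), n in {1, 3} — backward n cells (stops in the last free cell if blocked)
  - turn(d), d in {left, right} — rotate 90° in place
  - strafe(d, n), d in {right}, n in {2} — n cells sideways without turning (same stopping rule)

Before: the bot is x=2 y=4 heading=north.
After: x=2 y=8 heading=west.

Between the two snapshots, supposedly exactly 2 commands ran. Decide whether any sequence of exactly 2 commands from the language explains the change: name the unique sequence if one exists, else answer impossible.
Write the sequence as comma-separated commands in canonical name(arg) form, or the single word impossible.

move(4), turn(left)

key: position moved to (2,8) AND the heading swung to W — translation plus rotation needed
from: x=2 y=4 heading=north
[1] after move(4): x=2 y=8 heading=north
[2] after turn(left): x=2 y=8 heading=west
no rival 2-sequence matches.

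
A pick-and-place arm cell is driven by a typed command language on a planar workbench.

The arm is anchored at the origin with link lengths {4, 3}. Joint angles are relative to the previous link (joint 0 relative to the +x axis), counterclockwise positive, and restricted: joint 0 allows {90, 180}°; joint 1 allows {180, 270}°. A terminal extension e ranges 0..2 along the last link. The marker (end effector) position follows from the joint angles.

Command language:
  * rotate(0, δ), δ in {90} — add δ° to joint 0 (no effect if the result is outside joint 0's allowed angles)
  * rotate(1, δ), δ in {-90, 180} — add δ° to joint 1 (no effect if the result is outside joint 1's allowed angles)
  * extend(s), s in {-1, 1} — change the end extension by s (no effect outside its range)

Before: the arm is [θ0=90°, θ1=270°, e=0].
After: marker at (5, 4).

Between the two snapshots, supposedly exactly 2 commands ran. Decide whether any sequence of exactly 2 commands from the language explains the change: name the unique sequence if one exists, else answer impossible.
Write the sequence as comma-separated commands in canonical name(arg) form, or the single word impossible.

from: [θ0=90°, θ1=270°, e=0]
1. extend(1) → [θ0=90°, θ1=270°, e=1]
2. extend(1) → [θ0=90°, θ1=270°, e=2]
uniquely the one of 25 2-step routes that fits.

extend(1), extend(1)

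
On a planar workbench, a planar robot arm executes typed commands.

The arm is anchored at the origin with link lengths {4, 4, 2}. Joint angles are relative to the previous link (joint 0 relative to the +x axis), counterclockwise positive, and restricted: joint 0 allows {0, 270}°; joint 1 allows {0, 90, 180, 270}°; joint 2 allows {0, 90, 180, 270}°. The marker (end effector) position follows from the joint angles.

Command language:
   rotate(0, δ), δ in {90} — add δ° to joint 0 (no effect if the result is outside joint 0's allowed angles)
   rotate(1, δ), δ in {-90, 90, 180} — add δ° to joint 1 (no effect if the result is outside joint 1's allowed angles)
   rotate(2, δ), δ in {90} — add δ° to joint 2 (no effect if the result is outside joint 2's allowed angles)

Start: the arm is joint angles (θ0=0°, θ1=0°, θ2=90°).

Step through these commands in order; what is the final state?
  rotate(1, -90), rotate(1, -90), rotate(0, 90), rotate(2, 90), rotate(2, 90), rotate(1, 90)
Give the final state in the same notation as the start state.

from: joint angles (θ0=0°, θ1=0°, θ2=90°)
1. rotate(1, -90) → joint angles (θ0=0°, θ1=270°, θ2=90°)
2. rotate(1, -90) → joint angles (θ0=0°, θ1=180°, θ2=90°)
3. rotate(0, 90) → joint angles (θ0=0°, θ1=180°, θ2=90°)
4. rotate(2, 90) → joint angles (θ0=0°, θ1=180°, θ2=180°)
5. rotate(2, 90) → joint angles (θ0=0°, θ1=180°, θ2=270°)
6. rotate(1, 90) → joint angles (θ0=0°, θ1=270°, θ2=270°)

joint angles (θ0=0°, θ1=270°, θ2=270°)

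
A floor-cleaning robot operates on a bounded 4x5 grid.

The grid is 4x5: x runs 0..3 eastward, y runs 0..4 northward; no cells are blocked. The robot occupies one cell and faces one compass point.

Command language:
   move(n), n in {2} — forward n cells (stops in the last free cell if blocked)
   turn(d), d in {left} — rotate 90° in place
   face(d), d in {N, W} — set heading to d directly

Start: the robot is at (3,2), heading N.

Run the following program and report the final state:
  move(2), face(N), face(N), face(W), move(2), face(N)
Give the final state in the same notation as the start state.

at (1,4), heading N

from: at (3,2), heading N
t=1 move(2) ⇒ at (3,4), heading N
t=2 face(N) ⇒ at (3,4), heading N
t=3 face(N) ⇒ at (3,4), heading N
t=4 face(W) ⇒ at (3,4), heading W
t=5 move(2) ⇒ at (1,4), heading W
t=6 face(N) ⇒ at (1,4), heading N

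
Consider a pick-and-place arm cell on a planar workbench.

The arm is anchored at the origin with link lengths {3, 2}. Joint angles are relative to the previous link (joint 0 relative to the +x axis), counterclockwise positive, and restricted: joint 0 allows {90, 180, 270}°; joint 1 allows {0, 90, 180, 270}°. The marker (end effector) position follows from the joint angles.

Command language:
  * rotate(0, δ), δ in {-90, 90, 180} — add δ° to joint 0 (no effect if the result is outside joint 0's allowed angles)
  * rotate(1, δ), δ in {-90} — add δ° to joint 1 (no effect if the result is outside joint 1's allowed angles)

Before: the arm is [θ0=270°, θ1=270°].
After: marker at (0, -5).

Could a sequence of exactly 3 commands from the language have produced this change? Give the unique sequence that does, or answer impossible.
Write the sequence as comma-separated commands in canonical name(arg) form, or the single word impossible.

rotate(1, -90), rotate(1, -90), rotate(1, -90)

begin: [θ0=270°, θ1=270°]
t=1 rotate(1, -90) ⇒ [θ0=270°, θ1=180°]
t=2 rotate(1, -90) ⇒ [θ0=270°, θ1=90°]
t=3 rotate(1, -90) ⇒ [θ0=270°, θ1=0°]
all 64 alternatives checked — unique.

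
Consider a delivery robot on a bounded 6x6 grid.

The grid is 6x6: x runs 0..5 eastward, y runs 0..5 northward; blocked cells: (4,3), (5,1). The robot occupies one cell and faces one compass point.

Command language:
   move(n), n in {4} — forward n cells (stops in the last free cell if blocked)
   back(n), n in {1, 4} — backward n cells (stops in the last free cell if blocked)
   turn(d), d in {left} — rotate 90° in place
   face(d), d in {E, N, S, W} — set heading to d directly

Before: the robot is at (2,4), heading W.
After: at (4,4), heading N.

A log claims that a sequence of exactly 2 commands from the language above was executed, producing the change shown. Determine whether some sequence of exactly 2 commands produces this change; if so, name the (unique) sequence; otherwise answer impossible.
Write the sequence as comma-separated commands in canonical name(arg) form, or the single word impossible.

impossible

every 2-command combo misses the target.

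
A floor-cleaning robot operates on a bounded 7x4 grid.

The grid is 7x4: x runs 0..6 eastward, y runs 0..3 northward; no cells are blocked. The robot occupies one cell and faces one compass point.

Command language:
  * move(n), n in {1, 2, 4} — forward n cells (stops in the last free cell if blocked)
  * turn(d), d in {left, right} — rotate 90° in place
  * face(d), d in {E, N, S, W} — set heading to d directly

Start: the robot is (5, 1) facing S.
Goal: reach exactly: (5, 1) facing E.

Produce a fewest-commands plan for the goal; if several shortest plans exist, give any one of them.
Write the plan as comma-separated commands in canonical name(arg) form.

face(E)

start: (5, 1) facing S
[1] after face(E): (5, 1) facing E
shorter routes all fall short; 1 is best.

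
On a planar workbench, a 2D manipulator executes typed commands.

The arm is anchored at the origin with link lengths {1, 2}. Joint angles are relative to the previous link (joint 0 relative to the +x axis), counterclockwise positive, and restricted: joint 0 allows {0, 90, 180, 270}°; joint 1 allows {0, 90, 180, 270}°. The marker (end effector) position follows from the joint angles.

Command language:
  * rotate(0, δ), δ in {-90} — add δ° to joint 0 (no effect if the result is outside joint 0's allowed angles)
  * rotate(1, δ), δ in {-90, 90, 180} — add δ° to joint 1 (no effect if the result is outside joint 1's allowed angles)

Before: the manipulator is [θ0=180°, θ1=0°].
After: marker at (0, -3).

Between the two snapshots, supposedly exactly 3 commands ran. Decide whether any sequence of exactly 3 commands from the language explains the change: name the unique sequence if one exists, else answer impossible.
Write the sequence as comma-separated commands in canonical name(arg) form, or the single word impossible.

begin: [θ0=180°, θ1=0°]
step 1 (rotate(0, -90)): [θ0=90°, θ1=0°]
step 2 (rotate(0, -90)): [θ0=0°, θ1=0°]
step 3 (rotate(0, -90)): [θ0=270°, θ1=0°]
uniquely the one of 64 3-step routes that fits.

rotate(0, -90), rotate(0, -90), rotate(0, -90)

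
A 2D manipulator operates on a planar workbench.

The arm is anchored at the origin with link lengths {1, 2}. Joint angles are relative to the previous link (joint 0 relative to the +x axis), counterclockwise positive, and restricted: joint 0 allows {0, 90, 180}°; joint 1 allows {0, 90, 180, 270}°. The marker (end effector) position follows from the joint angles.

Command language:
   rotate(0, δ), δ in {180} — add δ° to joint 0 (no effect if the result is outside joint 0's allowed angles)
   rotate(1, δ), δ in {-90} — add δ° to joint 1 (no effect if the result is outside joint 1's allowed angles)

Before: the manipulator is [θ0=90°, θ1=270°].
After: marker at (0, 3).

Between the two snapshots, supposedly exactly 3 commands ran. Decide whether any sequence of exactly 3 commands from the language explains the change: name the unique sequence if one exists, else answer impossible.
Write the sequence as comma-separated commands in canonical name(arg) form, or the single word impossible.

initial: [θ0=90°, θ1=270°]
step 1 (rotate(1, -90)): [θ0=90°, θ1=180°]
step 2 (rotate(1, -90)): [θ0=90°, θ1=90°]
step 3 (rotate(1, -90)): [θ0=90°, θ1=0°]
no other 3-command option fits: unique.

rotate(1, -90), rotate(1, -90), rotate(1, -90)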